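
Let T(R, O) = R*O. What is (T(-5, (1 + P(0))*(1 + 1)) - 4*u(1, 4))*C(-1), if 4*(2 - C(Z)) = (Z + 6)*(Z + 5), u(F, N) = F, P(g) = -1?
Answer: 12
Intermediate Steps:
C(Z) = 2 - (5 + Z)*(6 + Z)/4 (C(Z) = 2 - (Z + 6)*(Z + 5)/4 = 2 - (6 + Z)*(5 + Z)/4 = 2 - (5 + Z)*(6 + Z)/4)
T(R, O) = O*R
(T(-5, (1 + P(0))*(1 + 1)) - 4*u(1, 4))*C(-1) = (((1 - 1)*(1 + 1))*(-5) - 4*1)*(-11/2 - 11/4*(-1) - ¼*(-1)²) = ((0*2)*(-5) - 4)*(-11/2 + 11/4 - ¼*1) = (0*(-5) - 4)*(-11/2 + 11/4 - ¼) = (0 - 4)*(-3) = -4*(-3) = 12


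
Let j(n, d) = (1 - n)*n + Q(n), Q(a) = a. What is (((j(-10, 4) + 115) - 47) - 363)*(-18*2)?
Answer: 14940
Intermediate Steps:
j(n, d) = n + n*(1 - n) (j(n, d) = (1 - n)*n + n = n*(1 - n) + n = n + n*(1 - n))
(((j(-10, 4) + 115) - 47) - 363)*(-18*2) = (((-10*(2 - 1*(-10)) + 115) - 47) - 363)*(-18*2) = (((-10*(2 + 10) + 115) - 47) - 363)*(-36) = (((-10*12 + 115) - 47) - 363)*(-36) = (((-120 + 115) - 47) - 363)*(-36) = ((-5 - 47) - 363)*(-36) = (-52 - 363)*(-36) = -415*(-36) = 14940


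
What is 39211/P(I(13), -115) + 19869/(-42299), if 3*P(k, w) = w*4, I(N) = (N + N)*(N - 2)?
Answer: -4984898007/19457540 ≈ -256.19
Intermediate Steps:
I(N) = 2*N*(-2 + N) (I(N) = (2*N)*(-2 + N) = 2*N*(-2 + N))
P(k, w) = 4*w/3 (P(k, w) = (w*4)/3 = (4*w)/3 = 4*w/3)
39211/P(I(13), -115) + 19869/(-42299) = 39211/(((4/3)*(-115))) + 19869/(-42299) = 39211/(-460/3) + 19869*(-1/42299) = 39211*(-3/460) - 19869/42299 = -117633/460 - 19869/42299 = -4984898007/19457540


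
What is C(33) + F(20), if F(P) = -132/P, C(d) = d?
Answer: 132/5 ≈ 26.400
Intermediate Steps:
C(33) + F(20) = 33 - 132/20 = 33 - 132*1/20 = 33 - 33/5 = 132/5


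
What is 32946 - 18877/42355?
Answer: 32451371/985 ≈ 32946.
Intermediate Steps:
32946 - 18877/42355 = 32946 - 1*439/985 = 32946 - 439/985 = 32451371/985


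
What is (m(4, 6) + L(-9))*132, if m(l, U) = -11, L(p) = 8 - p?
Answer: 792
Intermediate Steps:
(m(4, 6) + L(-9))*132 = (-11 + (8 - 1*(-9)))*132 = (-11 + (8 + 9))*132 = (-11 + 17)*132 = 6*132 = 792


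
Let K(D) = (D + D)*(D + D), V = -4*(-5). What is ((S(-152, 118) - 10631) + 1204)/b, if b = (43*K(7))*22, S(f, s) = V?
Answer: -9407/185416 ≈ -0.050735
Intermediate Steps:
V = 20
K(D) = 4*D² (K(D) = (2*D)*(2*D) = 4*D²)
S(f, s) = 20
b = 185416 (b = (43*(4*7²))*22 = (43*(4*49))*22 = (43*196)*22 = 8428*22 = 185416)
((S(-152, 118) - 10631) + 1204)/b = ((20 - 10631) + 1204)/185416 = (-10611 + 1204)*(1/185416) = -9407*1/185416 = -9407/185416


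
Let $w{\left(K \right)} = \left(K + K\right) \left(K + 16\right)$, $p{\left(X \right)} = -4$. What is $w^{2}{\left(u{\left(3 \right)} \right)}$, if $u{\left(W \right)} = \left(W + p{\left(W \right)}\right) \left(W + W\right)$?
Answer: $14400$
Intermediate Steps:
$u{\left(W \right)} = 2 W \left(-4 + W\right)$ ($u{\left(W \right)} = \left(W - 4\right) \left(W + W\right) = \left(-4 + W\right) 2 W = 2 W \left(-4 + W\right)$)
$w{\left(K \right)} = 2 K \left(16 + K\right)$
$w^{2}{\left(u{\left(3 \right)} \right)} = \left(2 \cdot 2 \cdot 3 \left(-4 + 3\right) \left(16 + 2 \cdot 3 \left(-4 + 3\right)\right)\right)^{2} = \left(2 \cdot 2 \cdot 3 \left(-1\right) \left(16 + 2 \cdot 3 \left(-1\right)\right)\right)^{2} = \left(2 \left(-6\right) \left(16 - 6\right)\right)^{2} = \left(2 \left(-6\right) 10\right)^{2} = \left(-120\right)^{2} = 14400$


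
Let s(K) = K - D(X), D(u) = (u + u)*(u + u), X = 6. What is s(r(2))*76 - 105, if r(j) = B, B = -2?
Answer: -11201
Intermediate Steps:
r(j) = -2
D(u) = 4*u² (D(u) = (2*u)*(2*u) = 4*u²)
s(K) = -144 + K (s(K) = K - 4*6² = K - 4*36 = K - 1*144 = K - 144 = -144 + K)
s(r(2))*76 - 105 = (-144 - 2)*76 - 105 = -146*76 - 105 = -11096 - 105 = -11201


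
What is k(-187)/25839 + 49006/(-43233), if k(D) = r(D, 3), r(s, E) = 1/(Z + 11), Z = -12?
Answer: -422103089/372365829 ≈ -1.1336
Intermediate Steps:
r(s, E) = -1 (r(s, E) = 1/(-12 + 11) = 1/(-1) = -1)
k(D) = -1
k(-187)/25839 + 49006/(-43233) = -1/25839 + 49006/(-43233) = -1*1/25839 + 49006*(-1/43233) = -1/25839 - 49006/43233 = -422103089/372365829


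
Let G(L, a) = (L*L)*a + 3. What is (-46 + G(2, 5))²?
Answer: 529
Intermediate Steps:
G(L, a) = 3 + a*L² (G(L, a) = L²*a + 3 = a*L² + 3 = 3 + a*L²)
(-46 + G(2, 5))² = (-46 + (3 + 5*2²))² = (-46 + (3 + 5*4))² = (-46 + (3 + 20))² = (-46 + 23)² = (-23)² = 529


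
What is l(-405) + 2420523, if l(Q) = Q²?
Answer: 2584548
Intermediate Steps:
l(-405) + 2420523 = (-405)² + 2420523 = 164025 + 2420523 = 2584548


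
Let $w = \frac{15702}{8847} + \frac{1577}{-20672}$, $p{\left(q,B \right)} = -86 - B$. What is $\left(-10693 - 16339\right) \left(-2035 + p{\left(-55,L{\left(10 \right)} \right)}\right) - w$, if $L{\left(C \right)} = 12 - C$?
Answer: $\frac{184133084373407}{3208512} \approx 5.7389 \cdot 10^{7}$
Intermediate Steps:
$w = \frac{5449825}{3208512}$ ($w = 15702 \cdot \frac{1}{8847} + 1577 \left(- \frac{1}{20672}\right) = \frac{5234}{2949} - \frac{83}{1088} = \frac{5449825}{3208512} \approx 1.6986$)
$\left(-10693 - 16339\right) \left(-2035 + p{\left(-55,L{\left(10 \right)} \right)}\right) - w = \left(-10693 - 16339\right) \left(-2035 - \left(98 - 10\right)\right) - \frac{5449825}{3208512} = - 27032 \left(-2035 - 88\right) - \frac{5449825}{3208512} = \left(-27032\right) \left(-2123\right) - \frac{5449825}{3208512} = 57388936 - \frac{5449825}{3208512} = \frac{184133084373407}{3208512}$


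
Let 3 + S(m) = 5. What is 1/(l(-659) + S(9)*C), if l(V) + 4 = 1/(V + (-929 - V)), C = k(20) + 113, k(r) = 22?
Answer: 929/247113 ≈ 0.0037594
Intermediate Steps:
C = 135 (C = 22 + 113 = 135)
S(m) = 2 (S(m) = -3 + 5 = 2)
l(V) = -3717/929 (l(V) = -4 + 1/(V + (-929 - V)) = -4 + 1/(-929) = -4 - 1/929 = -3717/929)
1/(l(-659) + S(9)*C) = 1/(-3717/929 + 2*135) = 1/(-3717/929 + 270) = 1/(247113/929) = 929/247113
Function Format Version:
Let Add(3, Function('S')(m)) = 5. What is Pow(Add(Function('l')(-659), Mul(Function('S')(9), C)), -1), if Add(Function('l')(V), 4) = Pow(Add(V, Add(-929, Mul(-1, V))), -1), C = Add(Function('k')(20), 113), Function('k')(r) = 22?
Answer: Rational(929, 247113) ≈ 0.0037594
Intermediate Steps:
C = 135 (C = Add(22, 113) = 135)
Function('S')(m) = 2 (Function('S')(m) = Add(-3, 5) = 2)
Function('l')(V) = Rational(-3717, 929) (Function('l')(V) = Add(-4, Pow(Add(V, Add(-929, Mul(-1, V))), -1)) = Add(-4, Pow(-929, -1)) = Add(-4, Rational(-1, 929)) = Rational(-3717, 929))
Pow(Add(Function('l')(-659), Mul(Function('S')(9), C)), -1) = Pow(Add(Rational(-3717, 929), Mul(2, 135)), -1) = Pow(Add(Rational(-3717, 929), 270), -1) = Pow(Rational(247113, 929), -1) = Rational(929, 247113)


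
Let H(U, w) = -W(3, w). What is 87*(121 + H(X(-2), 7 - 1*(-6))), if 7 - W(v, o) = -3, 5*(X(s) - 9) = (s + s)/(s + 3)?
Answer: 9657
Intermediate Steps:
X(s) = 9 + 2*s/(5*(3 + s)) (X(s) = 9 + ((s + s)/(s + 3))/5 = 9 + ((2*s)/(3 + s))/5 = 9 + (2*s/(3 + s))/5 = 9 + 2*s/(5*(3 + s)))
W(v, o) = 10 (W(v, o) = 7 - 1*(-3) = 7 + 3 = 10)
H(U, w) = -10 (H(U, w) = -1*10 = -10)
87*(121 + H(X(-2), 7 - 1*(-6))) = 87*(121 - 10) = 87*111 = 9657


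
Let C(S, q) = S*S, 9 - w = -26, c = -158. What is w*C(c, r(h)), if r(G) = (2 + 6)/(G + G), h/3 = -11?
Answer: 873740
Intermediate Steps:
w = 35 (w = 9 - 1*(-26) = 9 + 26 = 35)
h = -33 (h = 3*(-11) = -33)
r(G) = 4/G (r(G) = 8/((2*G)) = 8*(1/(2*G)) = 4/G)
C(S, q) = S²
w*C(c, r(h)) = 35*(-158)² = 35*24964 = 873740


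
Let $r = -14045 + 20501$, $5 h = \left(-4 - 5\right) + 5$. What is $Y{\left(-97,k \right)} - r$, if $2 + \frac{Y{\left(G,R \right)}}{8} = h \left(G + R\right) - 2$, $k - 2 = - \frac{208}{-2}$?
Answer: $- \frac{32728}{5} \approx -6545.6$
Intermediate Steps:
$k = 106$ ($k = 2 - \frac{208}{-2} = 2 - -104 = 2 + 104 = 106$)
$h = - \frac{4}{5}$ ($h = \frac{\left(-4 - 5\right) + 5}{5} = \frac{-9 + 5}{5} = \frac{1}{5} \left(-4\right) = - \frac{4}{5} \approx -0.8$)
$Y{\left(G,R \right)} = -32 - \frac{32 G}{5} - \frac{32 R}{5}$ ($Y{\left(G,R \right)} = -16 + 8 \left(- \frac{4 \left(G + R\right)}{5} - 2\right) = -16 + 8 \left(\left(- \frac{4 G}{5} - \frac{4 R}{5}\right) - 2\right) = -16 + 8 \left(-2 - \frac{4 G}{5} - \frac{4 R}{5}\right) = -16 - \left(16 + \frac{32 G}{5} + \frac{32 R}{5}\right) = -32 - \frac{32 G}{5} - \frac{32 R}{5}$)
$r = 6456$
$Y{\left(-97,k \right)} - r = \left(-32 - - \frac{3104}{5} - \frac{3392}{5}\right) - 6456 = \left(-32 + \frac{3104}{5} - \frac{3392}{5}\right) - 6456 = - \frac{448}{5} - 6456 = - \frac{32728}{5}$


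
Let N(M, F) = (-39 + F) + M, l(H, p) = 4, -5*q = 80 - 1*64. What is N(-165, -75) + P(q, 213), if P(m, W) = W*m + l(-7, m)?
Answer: -4783/5 ≈ -956.60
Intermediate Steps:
q = -16/5 (q = -(80 - 1*64)/5 = -(80 - 64)/5 = -⅕*16 = -16/5 ≈ -3.2000)
P(m, W) = 4 + W*m (P(m, W) = W*m + 4 = 4 + W*m)
N(M, F) = -39 + F + M
N(-165, -75) + P(q, 213) = (-39 - 75 - 165) + (4 + 213*(-16/5)) = -279 + (4 - 3408/5) = -279 - 3388/5 = -4783/5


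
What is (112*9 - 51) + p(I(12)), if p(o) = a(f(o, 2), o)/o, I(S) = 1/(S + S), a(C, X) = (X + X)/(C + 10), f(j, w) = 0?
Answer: 4786/5 ≈ 957.20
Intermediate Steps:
a(C, X) = 2*X/(10 + C) (a(C, X) = (2*X)/(10 + C) = 2*X/(10 + C))
I(S) = 1/(2*S)
p(o) = 1/5 (p(o) = (2*o/(10 + 0))/o = (2*o/10)/o = (2*o*(1/10))/o = (o/5)/o = 1/5)
(112*9 - 51) + p(I(12)) = (112*9 - 51) + 1/5 = (1008 - 51) + 1/5 = 957 + 1/5 = 4786/5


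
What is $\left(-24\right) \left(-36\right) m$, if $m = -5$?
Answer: $-4320$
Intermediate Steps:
$\left(-24\right) \left(-36\right) m = \left(-24\right) \left(-36\right) \left(-5\right) = 864 \left(-5\right) = -4320$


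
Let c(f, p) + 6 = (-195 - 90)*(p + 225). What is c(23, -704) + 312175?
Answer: 448684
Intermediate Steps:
c(f, p) = -64131 - 285*p (c(f, p) = -6 + (-195 - 90)*(p + 225) = -6 - 285*(225 + p) = -6 + (-64125 - 285*p) = -64131 - 285*p)
c(23, -704) + 312175 = (-64131 - 285*(-704)) + 312175 = (-64131 + 200640) + 312175 = 136509 + 312175 = 448684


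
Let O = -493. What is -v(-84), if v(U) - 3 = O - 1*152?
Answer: 642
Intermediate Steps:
v(U) = -642 (v(U) = 3 + (-493 - 1*152) = 3 + (-493 - 152) = 3 - 645 = -642)
-v(-84) = -1*(-642) = 642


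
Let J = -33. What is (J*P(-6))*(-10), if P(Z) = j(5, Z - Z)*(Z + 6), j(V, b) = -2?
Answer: 0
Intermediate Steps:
P(Z) = -12 - 2*Z (P(Z) = -2*(Z + 6) = -2*(6 + Z) = -12 - 2*Z)
(J*P(-6))*(-10) = -33*(-12 - 2*(-6))*(-10) = -33*(-12 + 12)*(-10) = -33*0*(-10) = 0*(-10) = 0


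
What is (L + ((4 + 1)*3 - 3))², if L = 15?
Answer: 729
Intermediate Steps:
(L + ((4 + 1)*3 - 3))² = (15 + ((4 + 1)*3 - 3))² = (15 + (5*3 - 3))² = (15 + (15 - 3))² = (15 + 12)² = 27² = 729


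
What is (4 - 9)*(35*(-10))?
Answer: 1750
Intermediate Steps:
(4 - 9)*(35*(-10)) = -5*(-350) = 1750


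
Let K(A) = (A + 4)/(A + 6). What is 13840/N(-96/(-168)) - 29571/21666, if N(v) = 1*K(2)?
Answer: 399780349/21666 ≈ 18452.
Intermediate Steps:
K(A) = (4 + A)/(6 + A)
N(v) = ¾ (N(v) = 1*((4 + 2)/(6 + 2)) = 1*(6/8) = 1*((⅛)*6) = 1*(¾) = ¾)
13840/N(-96/(-168)) - 29571/21666 = 13840/(¾) - 29571/21666 = 13840*(4/3) - 29571*1/21666 = 55360/3 - 9857/7222 = 399780349/21666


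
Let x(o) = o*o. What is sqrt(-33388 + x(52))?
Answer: 2*I*sqrt(7671) ≈ 175.17*I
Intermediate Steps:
x(o) = o**2
sqrt(-33388 + x(52)) = sqrt(-33388 + 52**2) = sqrt(-33388 + 2704) = sqrt(-30684) = 2*I*sqrt(7671)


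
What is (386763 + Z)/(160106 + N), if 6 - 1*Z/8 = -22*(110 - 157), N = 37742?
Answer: 54077/28264 ≈ 1.9133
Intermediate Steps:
Z = -8224 (Z = 48 - (-176)*(110 - 157) = 48 - (-176)*(-47) = 48 - 8*1034 = 48 - 8272 = -8224)
(386763 + Z)/(160106 + N) = (386763 - 8224)/(160106 + 37742) = 378539/197848 = 378539*(1/197848) = 54077/28264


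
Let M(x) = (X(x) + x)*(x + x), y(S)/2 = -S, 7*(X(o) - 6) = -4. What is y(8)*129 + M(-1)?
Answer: -14510/7 ≈ -2072.9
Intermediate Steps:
X(o) = 38/7 (X(o) = 6 + (⅐)*(-4) = 6 - 4/7 = 38/7)
y(S) = -2*S (y(S) = 2*(-S) = -2*S)
M(x) = 2*x*(38/7 + x) (M(x) = (38/7 + x)*(x + x) = (38/7 + x)*(2*x) = 2*x*(38/7 + x))
y(8)*129 + M(-1) = -2*8*129 + (2/7)*(-1)*(38 + 7*(-1)) = -16*129 + (2/7)*(-1)*(38 - 7) = -2064 + (2/7)*(-1)*31 = -2064 - 62/7 = -14510/7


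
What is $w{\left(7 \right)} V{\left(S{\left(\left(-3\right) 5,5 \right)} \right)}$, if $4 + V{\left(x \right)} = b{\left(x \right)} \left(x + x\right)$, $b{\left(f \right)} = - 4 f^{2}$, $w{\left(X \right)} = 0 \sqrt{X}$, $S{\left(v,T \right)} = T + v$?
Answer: $0$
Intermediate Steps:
$w{\left(X \right)} = 0$
$V{\left(x \right)} = -4 - 8 x^{3}$ ($V{\left(x \right)} = -4 + - 4 x^{2} \left(x + x\right) = -4 + - 4 x^{2} \cdot 2 x = -4 - 8 x^{3}$)
$w{\left(7 \right)} V{\left(S{\left(\left(-3\right) 5,5 \right)} \right)} = 0 \left(-4 - 8 \left(5 - 15\right)^{3}\right) = 0 \left(-4 - 8 \left(-10\right)^{3}\right) = 0 \left(-4 - -8000\right) = 0 \left(-4 + 8000\right) = 0 \cdot 7996 = 0$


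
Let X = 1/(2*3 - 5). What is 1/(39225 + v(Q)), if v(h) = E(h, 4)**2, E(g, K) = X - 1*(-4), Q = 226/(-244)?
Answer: 1/39250 ≈ 2.5478e-5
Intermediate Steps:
X = 1 (X = 1/(6 - 5) = 1/1 = 1)
Q = -113/122 (Q = 226*(-1/244) = -113/122 ≈ -0.92623)
E(g, K) = 5 (E(g, K) = 1 - 1*(-4) = 1 + 4 = 5)
v(h) = 25 (v(h) = 5**2 = 25)
1/(39225 + v(Q)) = 1/(39225 + 25) = 1/39250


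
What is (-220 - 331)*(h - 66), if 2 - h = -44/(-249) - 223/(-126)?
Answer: 380007619/10458 ≈ 36337.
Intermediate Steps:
h = 559/10458 (h = 2 - (-44/(-249) - 223/(-126)) = 2 - (-44*(-1/249) - 223*(-1/126)) = 2 - (44/249 + 223/126) = 2 - 1*20357/10458 = 2 - 20357/10458 = 559/10458 ≈ 0.053452)
(-220 - 331)*(h - 66) = (-220 - 331)*(559/10458 - 66) = -551*(-689669/10458) = 380007619/10458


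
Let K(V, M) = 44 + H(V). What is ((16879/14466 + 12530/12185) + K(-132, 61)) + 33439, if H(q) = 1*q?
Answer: 1175821600261/35253642 ≈ 33353.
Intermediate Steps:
H(q) = q
K(V, M) = 44 + V
((16879/14466 + 12530/12185) + K(-132, 61)) + 33439 = ((16879/14466 + 12530/12185) + (44 - 132)) + 33439 = ((16879*(1/14466) + 12530*(1/12185)) - 88) + 33439 = ((16879/14466 + 2506/2437) - 88) + 33439 = (77385919/35253642 - 88) + 33439 = -3024934577/35253642 + 33439 = 1175821600261/35253642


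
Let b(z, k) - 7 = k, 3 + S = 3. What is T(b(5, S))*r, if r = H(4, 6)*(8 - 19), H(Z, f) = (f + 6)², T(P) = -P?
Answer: 11088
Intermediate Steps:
S = 0 (S = -3 + 3 = 0)
b(z, k) = 7 + k
H(Z, f) = (6 + f)²
r = -1584 (r = (6 + 6)²*(8 - 19) = 12²*(-11) = 144*(-11) = -1584)
T(b(5, S))*r = -(7 + 0)*(-1584) = -1*7*(-1584) = -7*(-1584) = 11088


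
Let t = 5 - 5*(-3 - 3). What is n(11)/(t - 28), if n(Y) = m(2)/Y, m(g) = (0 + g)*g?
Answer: 4/77 ≈ 0.051948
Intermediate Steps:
t = 35 (t = 5 - 5*(-6) = 5 + 30 = 35)
m(g) = g² (m(g) = g*g = g²)
n(Y) = 4/Y (n(Y) = 2²/Y = 4/Y)
n(11)/(t - 28) = (4/11)/(35 - 28) = (4*(1/11))/7 = (⅐)*(4/11) = 4/77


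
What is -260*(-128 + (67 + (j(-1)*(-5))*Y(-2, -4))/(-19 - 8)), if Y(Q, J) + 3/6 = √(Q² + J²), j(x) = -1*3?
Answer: 914030/27 + 2600*√5/9 ≈ 34499.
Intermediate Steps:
j(x) = -3
Y(Q, J) = -½ + √(J² + Q²) (Y(Q, J) = -½ + √(Q² + J²) = -½ + √(J² + Q²))
-260*(-128 + (67 + (j(-1)*(-5))*Y(-2, -4))/(-19 - 8)) = -260*(-128 + (67 + (-3*(-5))*(-½ + √((-4)² + (-2)²)))/(-19 - 8)) = -260*(-128 + (67 + 15*(-½ + √(16 + 4)))/(-27)) = -260*(-128 + (67 + 15*(-½ + √20))*(-1/27)) = -260*(-128 + (67 + 15*(-½ + 2*√5))*(-1/27)) = -260*(-128 + (67 + (-15/2 + 30*√5))*(-1/27)) = -260*(-128 + (119/2 + 30*√5)*(-1/27)) = -260*(-128 + (-119/54 - 10*√5/9)) = -260*(-7031/54 - 10*√5/9) = 914030/27 + 2600*√5/9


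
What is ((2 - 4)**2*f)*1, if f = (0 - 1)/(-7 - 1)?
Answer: 1/2 ≈ 0.50000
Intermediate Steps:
f = 1/8 (f = -1/(-8) = -1*(-1/8) = 1/8 ≈ 0.12500)
((2 - 4)**2*f)*1 = ((2 - 4)**2*(1/8))*1 = ((-2)**2*(1/8))*1 = (4*(1/8))*1 = (1/2)*1 = 1/2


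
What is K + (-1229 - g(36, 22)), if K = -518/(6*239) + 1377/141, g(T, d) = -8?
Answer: -40829549/33699 ≈ -1211.6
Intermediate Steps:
K = 316930/33699 (K = -518/1434 + 1377*(1/141) = -518*1/1434 + 459/47 = -259/717 + 459/47 = 316930/33699 ≈ 9.4047)
K + (-1229 - g(36, 22)) = 316930/33699 + (-1229 - 1*(-8)) = 316930/33699 + (-1229 + 8) = 316930/33699 - 1221 = -40829549/33699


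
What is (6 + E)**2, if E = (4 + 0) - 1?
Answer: 81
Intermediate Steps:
E = 3 (E = 4 - 1 = 3)
(6 + E)**2 = (6 + 3)**2 = 9**2 = 81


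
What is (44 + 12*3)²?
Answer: 6400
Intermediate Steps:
(44 + 12*3)² = (44 + 36)² = 80² = 6400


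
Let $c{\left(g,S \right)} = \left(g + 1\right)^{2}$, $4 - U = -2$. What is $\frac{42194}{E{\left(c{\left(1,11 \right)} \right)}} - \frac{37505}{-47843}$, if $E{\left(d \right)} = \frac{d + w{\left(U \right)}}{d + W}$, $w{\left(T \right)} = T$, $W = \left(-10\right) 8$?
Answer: $- \frac{76709939071}{239215} \approx -3.2067 \cdot 10^{5}$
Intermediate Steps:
$W = -80$
$U = 6$ ($U = 4 - -2 = 4 + 2 = 6$)
$c{\left(g,S \right)} = \left(1 + g\right)^{2}$
$E{\left(d \right)} = \frac{6 + d}{-80 + d}$ ($E{\left(d \right)} = \frac{d + 6}{d - 80} = \frac{6 + d}{-80 + d}$)
$\frac{42194}{E{\left(c{\left(1,11 \right)} \right)}} - \frac{37505}{-47843} = \frac{42194}{\frac{1}{-80 + \left(1 + 1\right)^{2}} \left(6 + \left(1 + 1\right)^{2}\right)} - \frac{37505}{-47843} = \frac{42194}{\frac{1}{-80 + 2^{2}} \left(6 + 2^{2}\right)} - - \frac{37505}{47843} = \frac{42194}{\frac{1}{-80 + 4} \left(6 + 4\right)} + \frac{37505}{47843} = \frac{42194}{\frac{1}{-76} \cdot 10} + \frac{37505}{47843} = \frac{42194}{\left(- \frac{1}{76}\right) 10} + \frac{37505}{47843} = \frac{42194}{- \frac{5}{38}} + \frac{37505}{47843} = 42194 \left(- \frac{38}{5}\right) + \frac{37505}{47843} = - \frac{1603372}{5} + \frac{37505}{47843} = - \frac{76709939071}{239215}$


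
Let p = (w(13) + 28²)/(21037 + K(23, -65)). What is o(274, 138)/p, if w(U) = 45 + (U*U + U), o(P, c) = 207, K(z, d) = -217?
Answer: 1436580/337 ≈ 4262.9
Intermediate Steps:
w(U) = 45 + U + U² (w(U) = 45 + (U² + U) = 45 + (U + U²) = 45 + U + U²)
p = 337/6940 (p = ((45 + 13 + 13²) + 28²)/(21037 - 217) = ((45 + 13 + 169) + 784)/20820 = (227 + 784)*(1/20820) = 1011*(1/20820) = 337/6940 ≈ 0.048559)
o(274, 138)/p = 207/(337/6940) = 207*(6940/337) = 1436580/337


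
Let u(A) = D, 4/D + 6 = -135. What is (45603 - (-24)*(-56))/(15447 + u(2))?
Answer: 6240519/2178023 ≈ 2.8652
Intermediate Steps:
D = -4/141 (D = 4/(-6 - 135) = 4/(-141) = 4*(-1/141) = -4/141 ≈ -0.028369)
u(A) = -4/141
(45603 - (-24)*(-56))/(15447 + u(2)) = (45603 - (-24)*(-56))/(15447 - 4/141) = (45603 - 6*224)/(2178023/141) = (45603 - 1344)*(141/2178023) = 44259*(141/2178023) = 6240519/2178023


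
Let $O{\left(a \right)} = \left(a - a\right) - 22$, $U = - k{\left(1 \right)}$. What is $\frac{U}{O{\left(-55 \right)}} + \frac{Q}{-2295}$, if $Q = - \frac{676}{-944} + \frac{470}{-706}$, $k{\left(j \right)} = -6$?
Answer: $- \frac{191207249}{701036820} \approx -0.27275$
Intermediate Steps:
$U = 6$ ($U = \left(-1\right) \left(-6\right) = 6$)
$Q = \frac{4197}{83308}$ ($Q = \left(-676\right) \left(- \frac{1}{944}\right) + 470 \left(- \frac{1}{706}\right) = \frac{169}{236} - \frac{235}{353} = \frac{4197}{83308} \approx 0.050379$)
$O{\left(a \right)} = -22$ ($O{\left(a \right)} = 0 - 22 = -22$)
$\frac{U}{O{\left(-55 \right)}} + \frac{Q}{-2295} = \frac{6}{-22} + \frac{4197}{83308 \left(-2295\right)} = 6 \left(- \frac{1}{22}\right) + \frac{4197}{83308} \left(- \frac{1}{2295}\right) = - \frac{3}{11} - \frac{1399}{63730620} = - \frac{191207249}{701036820}$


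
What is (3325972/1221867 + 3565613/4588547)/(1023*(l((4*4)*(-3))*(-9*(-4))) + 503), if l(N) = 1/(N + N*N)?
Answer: 3688199736005140/547388607354691617 ≈ 0.0067378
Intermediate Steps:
l(N) = 1/(N + N²)
(3325972/1221867 + 3565613/4588547)/(1023*(l((4*4)*(-3))*(-9*(-4))) + 503) = (3325972/1221867 + 3565613/4588547)/(1023*((1/((((4*4)*(-3)))*(1 + (4*4)*(-3))))*(-9*(-4))) + 503) = (3325972*(1/1221867) + 3565613*(1/4588547))/(1023*((1/(((16*(-3)))*(1 + 16*(-3))))*36) + 503) = (3325972/1221867 + 3565613/4588547)/(1023*((1/((-48)*(1 - 48)))*36) + 503) = 19618083702155/(5606594157249*(1023*(-1/48/(-47)*36) + 503)) = 19618083702155/(5606594157249*(1023*(-1/48*(-1/47)*36) + 503)) = 19618083702155/(5606594157249*(1023*((1/2256)*36) + 503)) = 19618083702155/(5606594157249*(1023*(3/188) + 503)) = 19618083702155/(5606594157249*(3069/188 + 503)) = 19618083702155/(5606594157249*(97633/188)) = (19618083702155/5606594157249)*(188/97633) = 3688199736005140/547388607354691617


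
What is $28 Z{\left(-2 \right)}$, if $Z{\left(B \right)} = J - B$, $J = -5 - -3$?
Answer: $0$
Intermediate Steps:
$J = -2$ ($J = -5 + 3 = -2$)
$Z{\left(B \right)} = -2 - B$
$28 Z{\left(-2 \right)} = 28 \left(-2 - -2\right) = 28 \left(-2 + 2\right) = 28 \cdot 0 = 0$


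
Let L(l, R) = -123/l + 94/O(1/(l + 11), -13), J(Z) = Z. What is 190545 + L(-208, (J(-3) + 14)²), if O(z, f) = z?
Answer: 35781739/208 ≈ 1.7203e+5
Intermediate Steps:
L(l, R) = 1034 - 123/l + 94*l (L(l, R) = -123/l + 94/(1/(l + 11)) = -123/l + 94/(1/(11 + l)) = -123/l + 94*(11 + l) = -123/l + (1034 + 94*l) = 1034 - 123/l + 94*l)
190545 + L(-208, (J(-3) + 14)²) = 190545 + (1034 - 123/(-208) + 94*(-208)) = 190545 + (1034 - 123*(-1/208) - 19552) = 190545 + (1034 + 123/208 - 19552) = 190545 - 3851621/208 = 35781739/208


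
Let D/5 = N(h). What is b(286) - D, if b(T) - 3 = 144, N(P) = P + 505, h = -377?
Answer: -493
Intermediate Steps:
N(P) = 505 + P
D = 640 (D = 5*(505 - 377) = 5*128 = 640)
b(T) = 147 (b(T) = 3 + 144 = 147)
b(286) - D = 147 - 1*640 = 147 - 640 = -493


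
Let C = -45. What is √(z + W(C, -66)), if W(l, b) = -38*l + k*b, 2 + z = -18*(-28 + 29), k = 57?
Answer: 2*I*√518 ≈ 45.519*I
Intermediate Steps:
z = -20 (z = -2 - 18*(-28 + 29) = -2 - 18*1 = -2 - 18 = -20)
W(l, b) = -38*l + 57*b
√(z + W(C, -66)) = √(-20 + (-38*(-45) + 57*(-66))) = √(-20 + (1710 - 3762)) = √(-20 - 2052) = √(-2072) = 2*I*√518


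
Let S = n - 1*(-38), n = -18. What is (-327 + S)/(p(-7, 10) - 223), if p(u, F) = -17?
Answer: 307/240 ≈ 1.2792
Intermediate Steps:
S = 20 (S = -18 - 1*(-38) = -18 + 38 = 20)
(-327 + S)/(p(-7, 10) - 223) = (-327 + 20)/(-17 - 223) = -307/(-240) = -307*(-1/240) = 307/240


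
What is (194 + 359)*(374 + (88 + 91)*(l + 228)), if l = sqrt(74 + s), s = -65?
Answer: 23072819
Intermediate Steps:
l = 3 (l = sqrt(74 - 65) = sqrt(9) = 3)
(194 + 359)*(374 + (88 + 91)*(l + 228)) = (194 + 359)*(374 + (88 + 91)*(3 + 228)) = 553*(374 + 179*231) = 553*(374 + 41349) = 553*41723 = 23072819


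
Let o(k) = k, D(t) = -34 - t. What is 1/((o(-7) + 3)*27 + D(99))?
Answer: -1/241 ≈ -0.0041494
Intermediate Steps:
1/((o(-7) + 3)*27 + D(99)) = 1/((-7 + 3)*27 + (-34 - 1*99)) = 1/(-4*27 + (-34 - 99)) = 1/(-108 - 133) = 1/(-241) = -1/241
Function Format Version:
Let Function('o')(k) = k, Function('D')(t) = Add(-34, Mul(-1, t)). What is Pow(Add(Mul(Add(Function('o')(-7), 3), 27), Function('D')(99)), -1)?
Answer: Rational(-1, 241) ≈ -0.0041494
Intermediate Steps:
Pow(Add(Mul(Add(Function('o')(-7), 3), 27), Function('D')(99)), -1) = Pow(Add(Mul(Add(-7, 3), 27), Add(-34, Mul(-1, 99))), -1) = Pow(Add(Mul(-4, 27), Add(-34, -99)), -1) = Pow(Add(-108, -133), -1) = Pow(-241, -1) = Rational(-1, 241)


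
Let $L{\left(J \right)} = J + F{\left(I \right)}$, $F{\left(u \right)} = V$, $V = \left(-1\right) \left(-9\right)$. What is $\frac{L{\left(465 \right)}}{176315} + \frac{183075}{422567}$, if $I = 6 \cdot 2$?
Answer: $\frac{32479165383}{74504900605} \approx 0.43593$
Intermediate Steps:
$V = 9$
$I = 12$
$F{\left(u \right)} = 9$
$L{\left(J \right)} = 9 + J$ ($L{\left(J \right)} = J + 9 = 9 + J$)
$\frac{L{\left(465 \right)}}{176315} + \frac{183075}{422567} = \frac{9 + 465}{176315} + \frac{183075}{422567} = 474 \cdot \frac{1}{176315} + 183075 \cdot \frac{1}{422567} = \frac{474}{176315} + \frac{183075}{422567} = \frac{32479165383}{74504900605}$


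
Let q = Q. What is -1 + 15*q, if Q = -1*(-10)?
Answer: 149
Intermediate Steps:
Q = 10
q = 10
-1 + 15*q = -1 + 15*10 = -1 + 150 = 149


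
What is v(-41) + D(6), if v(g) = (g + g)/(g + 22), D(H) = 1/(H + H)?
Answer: 1003/228 ≈ 4.3991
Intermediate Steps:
D(H) = 1/(2*H)
v(g) = 2*g/(22 + g) (v(g) = (2*g)/(22 + g) = 2*g/(22 + g))
v(-41) + D(6) = 2*(-41)/(22 - 41) + (1/2)/6 = 2*(-41)/(-19) + (1/2)*(1/6) = 2*(-41)*(-1/19) + 1/12 = 82/19 + 1/12 = 1003/228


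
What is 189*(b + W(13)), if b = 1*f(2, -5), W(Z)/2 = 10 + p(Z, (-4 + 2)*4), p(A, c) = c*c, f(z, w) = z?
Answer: 28350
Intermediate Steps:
p(A, c) = c**2
W(Z) = 148 (W(Z) = 2*(10 + ((-4 + 2)*4)**2) = 2*(10 + (-2*4)**2) = 2*(10 + (-8)**2) = 2*(10 + 64) = 2*74 = 148)
b = 2 (b = 1*2 = 2)
189*(b + W(13)) = 189*(2 + 148) = 189*150 = 28350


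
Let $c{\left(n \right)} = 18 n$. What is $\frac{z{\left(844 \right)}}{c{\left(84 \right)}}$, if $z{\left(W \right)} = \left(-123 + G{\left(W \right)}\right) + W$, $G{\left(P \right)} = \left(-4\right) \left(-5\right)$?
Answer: $\frac{247}{504} \approx 0.49008$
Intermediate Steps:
$G{\left(P \right)} = 20$
$z{\left(W \right)} = -103 + W$ ($z{\left(W \right)} = \left(-123 + 20\right) + W = -103 + W$)
$\frac{z{\left(844 \right)}}{c{\left(84 \right)}} = \frac{-103 + 844}{18 \cdot 84} = \frac{741}{1512} = 741 \cdot \frac{1}{1512} = \frac{247}{504}$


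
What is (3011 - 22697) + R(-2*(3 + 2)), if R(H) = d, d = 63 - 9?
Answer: -19632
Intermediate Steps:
d = 54
R(H) = 54
(3011 - 22697) + R(-2*(3 + 2)) = (3011 - 22697) + 54 = -19686 + 54 = -19632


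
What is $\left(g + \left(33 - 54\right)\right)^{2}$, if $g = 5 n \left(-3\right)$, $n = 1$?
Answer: $1296$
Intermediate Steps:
$g = -15$ ($g = 5 \cdot 1 \left(-3\right) = 5 \left(-3\right) = -15$)
$\left(g + \left(33 - 54\right)\right)^{2} = \left(-15 + \left(33 - 54\right)\right)^{2} = \left(-15 - 21\right)^{2} = \left(-36\right)^{2} = 1296$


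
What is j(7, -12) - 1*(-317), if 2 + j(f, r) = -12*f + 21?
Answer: 252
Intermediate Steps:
j(f, r) = 19 - 12*f (j(f, r) = -2 + (-12*f + 21) = -2 + (21 - 12*f) = 19 - 12*f)
j(7, -12) - 1*(-317) = (19 - 12*7) - 1*(-317) = (19 - 84) + 317 = -65 + 317 = 252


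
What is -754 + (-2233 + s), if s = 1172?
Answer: -1815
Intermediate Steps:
-754 + (-2233 + s) = -754 + (-2233 + 1172) = -754 - 1061 = -1815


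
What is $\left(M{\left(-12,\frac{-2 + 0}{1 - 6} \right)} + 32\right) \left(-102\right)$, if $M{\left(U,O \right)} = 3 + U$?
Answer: $-2346$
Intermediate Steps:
$\left(M{\left(-12,\frac{-2 + 0}{1 - 6} \right)} + 32\right) \left(-102\right) = \left(\left(3 - 12\right) + 32\right) \left(-102\right) = \left(-9 + 32\right) \left(-102\right) = 23 \left(-102\right) = -2346$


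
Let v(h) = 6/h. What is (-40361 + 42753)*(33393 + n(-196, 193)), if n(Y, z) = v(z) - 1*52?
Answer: 15392087048/193 ≈ 7.9752e+7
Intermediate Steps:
n(Y, z) = -52 + 6/z (n(Y, z) = 6/z - 1*52 = 6/z - 52 = -52 + 6/z)
(-40361 + 42753)*(33393 + n(-196, 193)) = (-40361 + 42753)*(33393 + (-52 + 6/193)) = 2392*(33393 + (-52 + 6*(1/193))) = 2392*(33393 + (-52 + 6/193)) = 2392*(33393 - 10030/193) = 2392*(6434819/193) = 15392087048/193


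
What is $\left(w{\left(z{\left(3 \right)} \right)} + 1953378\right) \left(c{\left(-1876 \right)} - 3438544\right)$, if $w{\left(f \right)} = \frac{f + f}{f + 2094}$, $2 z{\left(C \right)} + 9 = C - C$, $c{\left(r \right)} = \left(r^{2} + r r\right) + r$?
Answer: $\frac{9791261252145936}{1393} \approx 7.0289 \cdot 10^{12}$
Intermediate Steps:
$c{\left(r \right)} = r + 2 r^{2}$ ($c{\left(r \right)} = \left(r^{2} + r^{2}\right) + r = 2 r^{2} + r = r + 2 r^{2}$)
$z{\left(C \right)} = - \frac{9}{2}$ ($z{\left(C \right)} = - \frac{9}{2} + \frac{C - C}{2} = - \frac{9}{2} + \frac{1}{2} \cdot 0 = - \frac{9}{2} + 0 = - \frac{9}{2}$)
$w{\left(f \right)} = \frac{2 f}{2094 + f}$
$\left(w{\left(z{\left(3 \right)} \right)} + 1953378\right) \left(c{\left(-1876 \right)} - 3438544\right) = \left(2 \left(- \frac{9}{2}\right) \frac{1}{2094 - \frac{9}{2}} + 1953378\right) \left(- 1876 \left(1 + 2 \left(-1876\right)\right) - 3438544\right) = \left(2 \left(- \frac{9}{2}\right) \frac{1}{\frac{4179}{2}} + 1953378\right) \left(- 1876 \left(1 - 3752\right) - 3438544\right) = \left(2 \left(- \frac{9}{2}\right) \frac{2}{4179} + 1953378\right) \left(\left(-1876\right) \left(-3751\right) - 3438544\right) = \left(- \frac{6}{1393} + 1953378\right) \left(7036876 - 3438544\right) = \frac{2721055548}{1393} \cdot 3598332 = \frac{9791261252145936}{1393}$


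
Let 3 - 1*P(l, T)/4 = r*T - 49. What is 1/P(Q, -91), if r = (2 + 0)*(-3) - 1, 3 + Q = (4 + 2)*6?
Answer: -1/2340 ≈ -0.00042735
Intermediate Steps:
Q = 33 (Q = -3 + (4 + 2)*6 = -3 + 6*6 = -3 + 36 = 33)
r = -7 (r = 2*(-3) - 1 = -6 - 1 = -7)
P(l, T) = 208 + 28*T (P(l, T) = 12 - 4*(-7*T - 49) = 12 - 4*(-49 - 7*T) = 12 + (196 + 28*T) = 208 + 28*T)
1/P(Q, -91) = 1/(208 + 28*(-91)) = 1/(208 - 2548) = 1/(-2340) = -1/2340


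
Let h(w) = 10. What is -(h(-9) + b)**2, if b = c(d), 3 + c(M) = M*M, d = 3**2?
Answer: -7744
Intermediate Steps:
d = 9
c(M) = -3 + M**2 (c(M) = -3 + M*M = -3 + M**2)
b = 78 (b = -3 + 9**2 = -3 + 81 = 78)
-(h(-9) + b)**2 = -(10 + 78)**2 = -1*88**2 = -1*7744 = -7744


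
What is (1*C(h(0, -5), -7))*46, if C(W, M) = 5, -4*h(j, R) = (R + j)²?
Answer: 230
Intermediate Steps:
h(j, R) = -(R + j)²/4
(1*C(h(0, -5), -7))*46 = (1*5)*46 = 5*46 = 230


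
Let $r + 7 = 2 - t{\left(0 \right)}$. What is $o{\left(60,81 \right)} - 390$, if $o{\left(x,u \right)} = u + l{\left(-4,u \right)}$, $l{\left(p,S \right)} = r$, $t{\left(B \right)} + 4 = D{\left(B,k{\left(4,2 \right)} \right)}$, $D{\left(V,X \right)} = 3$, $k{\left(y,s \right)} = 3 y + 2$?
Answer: $-313$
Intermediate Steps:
$k{\left(y,s \right)} = 2 + 3 y$
$t{\left(B \right)} = -1$ ($t{\left(B \right)} = -4 + 3 = -1$)
$r = -4$ ($r = -7 + \left(2 - -1\right) = -7 + \left(2 + 1\right) = -7 + 3 = -4$)
$l{\left(p,S \right)} = -4$
$o{\left(x,u \right)} = -4 + u$ ($o{\left(x,u \right)} = u - 4 = -4 + u$)
$o{\left(60,81 \right)} - 390 = \left(-4 + 81\right) - 390 = 77 - 390 = -313$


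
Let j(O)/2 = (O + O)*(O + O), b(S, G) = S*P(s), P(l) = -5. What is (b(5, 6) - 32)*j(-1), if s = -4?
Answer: -456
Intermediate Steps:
b(S, G) = -5*S (b(S, G) = S*(-5) = -5*S)
j(O) = 8*O² (j(O) = 2*((O + O)*(O + O)) = 2*((2*O)*(2*O)) = 2*(4*O²) = 8*O²)
(b(5, 6) - 32)*j(-1) = (-5*5 - 32)*(8*(-1)²) = (-25 - 32)*(8*1) = -57*8 = -456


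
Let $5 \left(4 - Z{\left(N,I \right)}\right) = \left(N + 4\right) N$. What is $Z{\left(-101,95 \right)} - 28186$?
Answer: $- \frac{150707}{5} \approx -30141.0$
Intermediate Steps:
$Z{\left(N,I \right)} = 4 - \frac{N \left(4 + N\right)}{5}$ ($Z{\left(N,I \right)} = 4 - \frac{\left(N + 4\right) N}{5} = 4 - \frac{\left(4 + N\right) N}{5} = 4 - \frac{N \left(4 + N\right)}{5}$)
$Z{\left(-101,95 \right)} - 28186 = \left(4 - - \frac{404}{5} - \frac{\left(-101\right)^{2}}{5}\right) - 28186 = \left(4 + \frac{404}{5} - \frac{10201}{5}\right) - 28186 = - \frac{9777}{5} - 28186 = - \frac{150707}{5}$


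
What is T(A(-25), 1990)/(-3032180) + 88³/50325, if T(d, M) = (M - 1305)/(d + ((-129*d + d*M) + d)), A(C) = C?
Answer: 23330922236069/1722930158700 ≈ 13.541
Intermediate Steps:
T(d, M) = (-1305 + M)/(-127*d + M*d) (T(d, M) = (-1305 + M)/(d + ((-129*d + M*d) + d)) = (-1305 + M)/(d + (-128*d + M*d)) = (-1305 + M)/(-127*d + M*d))
T(A(-25), 1990)/(-3032180) + 88³/50325 = ((-1305 + 1990)/((-25)*(-127 + 1990)))/(-3032180) + 88³/50325 = -1/25*685/1863*(-1/3032180) + 681472*(1/50325) = -1/25*1/1863*685*(-1/3032180) + 61952/4575 = -137/9315*(-1/3032180) + 61952/4575 = 137/28244756700 + 61952/4575 = 23330922236069/1722930158700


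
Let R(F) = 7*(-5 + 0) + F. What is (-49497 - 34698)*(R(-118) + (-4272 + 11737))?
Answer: -615633840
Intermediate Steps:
R(F) = -35 + F (R(F) = 7*(-5) + F = -35 + F)
(-49497 - 34698)*(R(-118) + (-4272 + 11737)) = (-49497 - 34698)*((-35 - 118) + (-4272 + 11737)) = -84195*(-153 + 7465) = -84195*7312 = -615633840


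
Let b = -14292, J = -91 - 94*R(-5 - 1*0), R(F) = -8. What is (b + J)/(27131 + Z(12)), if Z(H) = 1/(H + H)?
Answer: -327144/651145 ≈ -0.50241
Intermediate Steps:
J = 661 (J = -91 - 94*(-8) = -91 + 752 = 661)
Z(H) = 1/(2*H)
(b + J)/(27131 + Z(12)) = (-14292 + 661)/(27131 + (½)/12) = -13631/(27131 + (½)*(1/12)) = -13631/(27131 + 1/24) = -13631/651145/24 = -13631*24/651145 = -327144/651145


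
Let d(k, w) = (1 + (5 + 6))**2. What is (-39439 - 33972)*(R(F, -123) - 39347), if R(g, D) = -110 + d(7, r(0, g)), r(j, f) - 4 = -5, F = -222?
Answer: 2886006643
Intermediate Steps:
r(j, f) = -1 (r(j, f) = 4 - 5 = -1)
d(k, w) = 144 (d(k, w) = (1 + 11)**2 = 12**2 = 144)
R(g, D) = 34 (R(g, D) = -110 + 144 = 34)
(-39439 - 33972)*(R(F, -123) - 39347) = (-39439 - 33972)*(34 - 39347) = -73411*(-39313) = 2886006643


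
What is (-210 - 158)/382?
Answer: -184/191 ≈ -0.96335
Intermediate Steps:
(-210 - 158)/382 = -368*1/382 = -184/191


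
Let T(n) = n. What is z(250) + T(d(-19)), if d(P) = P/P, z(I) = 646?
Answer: 647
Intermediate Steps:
d(P) = 1
z(250) + T(d(-19)) = 646 + 1 = 647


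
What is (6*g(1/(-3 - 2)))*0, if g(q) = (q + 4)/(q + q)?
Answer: 0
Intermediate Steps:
g(q) = (4 + q)/(2*q) (g(q) = (4 + q)/((2*q)) = (4 + q)*(1/(2*q)) = (4 + q)/(2*q))
(6*g(1/(-3 - 2)))*0 = (6*((4 + 1/(-3 - 2))/(2*(1/(-3 - 2)))))*0 = (6*((4 + 1/(-5))/(2*(1/(-5)))))*0 = (6*((4 - ⅕)/(2*(-⅕))))*0 = (6*((½)*(-5)*(19/5)))*0 = (6*(-19/2))*0 = -57*0 = 0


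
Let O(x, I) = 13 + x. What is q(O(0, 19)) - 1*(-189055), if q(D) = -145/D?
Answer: 2457570/13 ≈ 1.8904e+5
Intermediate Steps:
q(O(0, 19)) - 1*(-189055) = -145/(13 + 0) - 1*(-189055) = -145/13 + 189055 = 2457570/13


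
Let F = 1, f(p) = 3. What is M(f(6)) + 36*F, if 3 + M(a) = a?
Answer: 36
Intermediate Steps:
M(a) = -3 + a
M(f(6)) + 36*F = (-3 + 3) + 36*1 = 0 + 36 = 36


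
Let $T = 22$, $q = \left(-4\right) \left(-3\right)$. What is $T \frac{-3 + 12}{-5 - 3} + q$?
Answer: $- \frac{51}{4} \approx -12.75$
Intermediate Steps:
$q = 12$
$T \frac{-3 + 12}{-5 - 3} + q = 22 \frac{-3 + 12}{-5 - 3} + 12 = 22 \frac{9}{-8} + 12 = 22 \cdot 9 \left(- \frac{1}{8}\right) + 12 = 22 \left(- \frac{9}{8}\right) + 12 = - \frac{99}{4} + 12 = - \frac{51}{4}$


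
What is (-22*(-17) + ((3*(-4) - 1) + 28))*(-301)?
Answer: -117089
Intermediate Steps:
(-22*(-17) + ((3*(-4) - 1) + 28))*(-301) = (374 + ((-12 - 1) + 28))*(-301) = (374 + (-13 + 28))*(-301) = (374 + 15)*(-301) = 389*(-301) = -117089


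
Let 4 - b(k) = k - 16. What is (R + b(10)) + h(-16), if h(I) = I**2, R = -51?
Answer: 215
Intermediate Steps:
b(k) = 20 - k (b(k) = 4 - (k - 16) = 4 - (-16 + k) = 4 + (16 - k) = 20 - k)
(R + b(10)) + h(-16) = (-51 + (20 - 1*10)) + (-16)**2 = (-51 + (20 - 10)) + 256 = (-51 + 10) + 256 = -41 + 256 = 215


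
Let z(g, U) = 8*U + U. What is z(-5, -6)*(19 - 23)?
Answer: 216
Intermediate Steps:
z(g, U) = 9*U
z(-5, -6)*(19 - 23) = (9*(-6))*(19 - 23) = -54*(-4) = 216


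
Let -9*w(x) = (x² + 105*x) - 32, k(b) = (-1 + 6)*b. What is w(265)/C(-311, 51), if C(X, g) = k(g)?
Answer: -98018/2295 ≈ -42.709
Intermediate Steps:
k(b) = 5*b
C(X, g) = 5*g
w(x) = 32/9 - 35*x/3 - x²/9 (w(x) = -((x² + 105*x) - 32)/9 = -(-32 + x² + 105*x)/9 = 32/9 - 35*x/3 - x²/9)
w(265)/C(-311, 51) = (32/9 - 35/3*265 - ⅑*265²)/((5*51)) = (32/9 - 9275/3 - ⅑*70225)/255 = (32/9 - 9275/3 - 70225/9)*(1/255) = -98018/9*1/255 = -98018/2295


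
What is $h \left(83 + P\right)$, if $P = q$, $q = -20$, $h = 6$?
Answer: $378$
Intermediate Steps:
$P = -20$
$h \left(83 + P\right) = 6 \left(83 - 20\right) = 6 \cdot 63 = 378$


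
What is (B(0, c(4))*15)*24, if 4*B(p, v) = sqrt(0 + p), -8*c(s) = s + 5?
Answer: 0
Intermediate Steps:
c(s) = -5/8 - s/8 (c(s) = -(s + 5)/8 = -(5 + s)/8 = -5/8 - s/8)
B(p, v) = sqrt(p)/4 (B(p, v) = sqrt(0 + p)/4 = sqrt(p)/4)
(B(0, c(4))*15)*24 = ((sqrt(0)/4)*15)*24 = (((1/4)*0)*15)*24 = (0*15)*24 = 0*24 = 0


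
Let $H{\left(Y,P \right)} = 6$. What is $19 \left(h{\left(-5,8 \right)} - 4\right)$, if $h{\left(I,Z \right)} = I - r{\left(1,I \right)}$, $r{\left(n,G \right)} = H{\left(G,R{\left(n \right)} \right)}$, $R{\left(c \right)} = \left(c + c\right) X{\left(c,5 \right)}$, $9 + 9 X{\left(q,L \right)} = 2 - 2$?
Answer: $-285$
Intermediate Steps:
$X{\left(q,L \right)} = -1$ ($X{\left(q,L \right)} = -1 + \frac{2 - 2}{9} = -1 + \frac{1}{9} \cdot 0 = -1 + 0 = -1$)
$R{\left(c \right)} = - 2 c$ ($R{\left(c \right)} = \left(c + c\right) \left(-1\right) = 2 c \left(-1\right) = - 2 c$)
$r{\left(n,G \right)} = 6$
$h{\left(I,Z \right)} = -6 + I$ ($h{\left(I,Z \right)} = I - 6 = -6 + I$)
$19 \left(h{\left(-5,8 \right)} - 4\right) = 19 \left(\left(-6 - 5\right) - 4\right) = 19 \left(-11 - 4\right) = 19 \left(-15\right) = -285$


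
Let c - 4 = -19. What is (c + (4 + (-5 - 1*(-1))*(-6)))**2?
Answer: 169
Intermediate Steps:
c = -15 (c = 4 - 19 = -15)
(c + (4 + (-5 - 1*(-1))*(-6)))**2 = (-15 + (4 + (-5 - 1*(-1))*(-6)))**2 = (-15 + (4 + (-5 + 1)*(-6)))**2 = (-15 + (4 - 4*(-6)))**2 = (-15 + (4 + 24))**2 = (-15 + 28)**2 = 13**2 = 169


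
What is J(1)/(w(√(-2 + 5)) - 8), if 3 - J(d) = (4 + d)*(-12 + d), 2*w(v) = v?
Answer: -1856/253 - 116*√3/253 ≈ -8.1301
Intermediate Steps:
w(v) = v/2
J(d) = 3 - (-12 + d)*(4 + d) (J(d) = 3 - (4 + d)*(-12 + d) = 3 - (-12 + d)*(4 + d))
J(1)/(w(√(-2 + 5)) - 8) = (51 - 1*1² + 8*1)/(√(-2 + 5)/2 - 8) = (51 - 1*1 + 8)/(√3/2 - 8) = (51 - 1 + 8)/(-8 + √3/2) = 58/(-8 + √3/2)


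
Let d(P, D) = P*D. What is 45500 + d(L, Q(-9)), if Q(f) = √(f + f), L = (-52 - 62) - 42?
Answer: 45500 - 468*I*√2 ≈ 45500.0 - 661.85*I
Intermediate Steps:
L = -156 (L = -114 - 42 = -156)
Q(f) = √2*√f (Q(f) = √(2*f) = √2*√f)
d(P, D) = D*P
45500 + d(L, Q(-9)) = 45500 + (√2*√(-9))*(-156) = 45500 + (√2*(3*I))*(-156) = 45500 + (3*I*√2)*(-156) = 45500 - 468*I*√2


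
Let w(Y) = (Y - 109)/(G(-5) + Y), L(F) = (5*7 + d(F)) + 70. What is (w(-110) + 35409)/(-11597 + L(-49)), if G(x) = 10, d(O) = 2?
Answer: -1180373/383000 ≈ -3.0819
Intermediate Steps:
L(F) = 107 (L(F) = (5*7 + 2) + 70 = (35 + 2) + 70 = 37 + 70 = 107)
w(Y) = (-109 + Y)/(10 + Y) (w(Y) = (Y - 109)/(10 + Y) = (-109 + Y)/(10 + Y))
(w(-110) + 35409)/(-11597 + L(-49)) = ((-109 - 110)/(10 - 110) + 35409)/(-11597 + 107) = (-219/(-100) + 35409)/(-11490) = (-1/100*(-219) + 35409)*(-1/11490) = (219/100 + 35409)*(-1/11490) = (3541119/100)*(-1/11490) = -1180373/383000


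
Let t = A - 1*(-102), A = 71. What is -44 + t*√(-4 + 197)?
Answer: -44 + 173*√193 ≈ 2359.4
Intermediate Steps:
t = 173 (t = 71 - 1*(-102) = 71 + 102 = 173)
-44 + t*√(-4 + 197) = -44 + 173*√(-4 + 197) = -44 + 173*√193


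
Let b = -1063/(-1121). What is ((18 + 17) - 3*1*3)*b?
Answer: 27638/1121 ≈ 24.655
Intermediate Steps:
b = 1063/1121 (b = -1063*(-1/1121) = 1063/1121 ≈ 0.94826)
((18 + 17) - 3*1*3)*b = ((18 + 17) - 3*1*3)*(1063/1121) = (35 - 3*3)*(1063/1121) = (35 - 9)*(1063/1121) = 26*(1063/1121) = 27638/1121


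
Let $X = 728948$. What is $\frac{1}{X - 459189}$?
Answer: $\frac{1}{269759} \approx 3.707 \cdot 10^{-6}$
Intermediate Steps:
$\frac{1}{X - 459189} = \frac{1}{728948 - 459189} = \frac{1}{269759}$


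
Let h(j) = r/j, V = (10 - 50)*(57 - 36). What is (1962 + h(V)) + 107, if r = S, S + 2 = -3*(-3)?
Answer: 248279/120 ≈ 2069.0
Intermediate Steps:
S = 7 (S = -2 - 3*(-3) = -2 + 9 = 7)
V = -840 (V = -40*21 = -840)
r = 7
h(j) = 7/j
(1962 + h(V)) + 107 = (1962 + 7/(-840)) + 107 = (1962 + 7*(-1/840)) + 107 = (1962 - 1/120) + 107 = 235439/120 + 107 = 248279/120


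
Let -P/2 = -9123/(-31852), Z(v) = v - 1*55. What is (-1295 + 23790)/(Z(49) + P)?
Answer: -358255370/104679 ≈ -3422.4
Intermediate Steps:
Z(v) = -55 + v (Z(v) = v - 55 = -55 + v)
P = -9123/15926 (P = -(-18246)/(-31852) = -(-18246)*(-1)/31852 = -2*9123/31852 = -9123/15926 ≈ -0.57284)
(-1295 + 23790)/(Z(49) + P) = (-1295 + 23790)/((-55 + 49) - 9123/15926) = 22495/(-6 - 9123/15926) = 22495/(-104679/15926) = 22495*(-15926/104679) = -358255370/104679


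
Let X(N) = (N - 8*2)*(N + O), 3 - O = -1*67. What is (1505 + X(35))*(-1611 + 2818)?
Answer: 4224500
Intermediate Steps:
O = 70 (O = 3 - (-1)*67 = 3 - 1*(-67) = 3 + 67 = 70)
X(N) = (-16 + N)*(70 + N) (X(N) = (N - 8*2)*(N + 70) = (N - 16)*(70 + N) = (-16 + N)*(70 + N))
(1505 + X(35))*(-1611 + 2818) = (1505 + (-1120 + 35² + 54*35))*(-1611 + 2818) = (1505 + (-1120 + 1225 + 1890))*1207 = (1505 + 1995)*1207 = 3500*1207 = 4224500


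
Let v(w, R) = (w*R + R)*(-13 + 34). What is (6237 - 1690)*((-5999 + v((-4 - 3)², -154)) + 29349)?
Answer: -629077450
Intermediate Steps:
v(w, R) = 21*R + 21*R*w (v(w, R) = (R*w + R)*21 = (R + R*w)*21 = 21*R + 21*R*w)
(6237 - 1690)*((-5999 + v((-4 - 3)², -154)) + 29349) = (6237 - 1690)*((-5999 + 21*(-154)*(1 + (-4 - 3)²)) + 29349) = 4547*((-5999 + 21*(-154)*(1 + (-7)²)) + 29349) = 4547*((-5999 + 21*(-154)*(1 + 49)) + 29349) = 4547*((-5999 + 21*(-154)*50) + 29349) = 4547*((-5999 - 161700) + 29349) = 4547*(-167699 + 29349) = 4547*(-138350) = -629077450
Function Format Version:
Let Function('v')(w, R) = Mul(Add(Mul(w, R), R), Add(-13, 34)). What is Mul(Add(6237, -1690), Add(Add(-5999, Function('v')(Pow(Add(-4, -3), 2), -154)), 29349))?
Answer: -629077450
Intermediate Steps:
Function('v')(w, R) = Add(Mul(21, R), Mul(21, R, w)) (Function('v')(w, R) = Mul(Add(Mul(R, w), R), 21) = Mul(Add(R, Mul(R, w)), 21) = Add(Mul(21, R), Mul(21, R, w)))
Mul(Add(6237, -1690), Add(Add(-5999, Function('v')(Pow(Add(-4, -3), 2), -154)), 29349)) = Mul(Add(6237, -1690), Add(Add(-5999, Mul(21, -154, Add(1, Pow(Add(-4, -3), 2)))), 29349)) = Mul(4547, Add(Add(-5999, Mul(21, -154, Add(1, Pow(-7, 2)))), 29349)) = Mul(4547, Add(Add(-5999, Mul(21, -154, Add(1, 49))), 29349)) = Mul(4547, Add(Add(-5999, Mul(21, -154, 50)), 29349)) = Mul(4547, Add(Add(-5999, -161700), 29349)) = Mul(4547, Add(-167699, 29349)) = Mul(4547, -138350) = -629077450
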